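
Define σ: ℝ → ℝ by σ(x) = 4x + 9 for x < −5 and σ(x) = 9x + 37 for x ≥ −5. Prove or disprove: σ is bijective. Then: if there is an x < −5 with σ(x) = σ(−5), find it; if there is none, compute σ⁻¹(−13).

-11/2

Both pieces are strictly increasing (slopes 4 and 9), so each is injective on its own interval.
The left piece maps (−∞, −5) onto (−∞, −11); the right piece maps [−5, ∞) onto [−8, ∞).
The images leave a gap (−11 has no preimage), so σ is not surjective, hence not bijective.
Because the two images are disjoint, no x < −5 has σ(x) = σ(−5), so we compute σ⁻¹(−13): −13 lies in (−∞, −11), so solve 4x + 9 = −13: x = (−13 − 9)/4 = −11/2.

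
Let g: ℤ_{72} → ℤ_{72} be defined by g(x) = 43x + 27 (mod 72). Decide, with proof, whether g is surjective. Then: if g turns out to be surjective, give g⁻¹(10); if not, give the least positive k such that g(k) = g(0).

Recall: surjectivity means every element of the codomain has a preimage under g.
Since gcd(43, 72) = 1, 43 is invertible modulo 72. Euclid's algorithm: 72 = 1·43 + 29, 43 = 1·29 + 14, 29 = 2·14 + 1; back-substituting gives 1 = 67·43 − 40·72, so 43⁻¹ ≡ 67 (mod 72).
For any y ∈ ℤ_{72}, x = 67(y − 27) mod 72 satisfies g(x) = 43·67(y − 27) + 27 ≡ y (since 43·67 ≡ 1 mod 72). So every y has a preimage.
Therefore g is surjective.
Since g is surjective, we compute g⁻¹(10): solve 43x + 27 ≡ 10 (mod 72), i.e. 43x ≡ 55 (mod 72).
Multiplying by 43⁻¹ = 67 gives x ≡ 67·55 = 3685 = 51·72 + 13 ≡ 13 (mod 72).
Check: g(13) = 43·13 + 27 = 586 = 8·72 + 10 ≡ 10 (mod 72).

13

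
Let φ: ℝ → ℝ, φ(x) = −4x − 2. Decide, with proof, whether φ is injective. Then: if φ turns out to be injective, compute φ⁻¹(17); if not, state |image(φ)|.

Suppose φ(u) = φ(v). Then −4u − 2 = −4v − 2, therefore −4u = −4v, so u = v.
Hence φ is injective.
Since φ is injective, we compute φ⁻¹(17) = (17 + 2)/(−4) = −19/4.

-19/4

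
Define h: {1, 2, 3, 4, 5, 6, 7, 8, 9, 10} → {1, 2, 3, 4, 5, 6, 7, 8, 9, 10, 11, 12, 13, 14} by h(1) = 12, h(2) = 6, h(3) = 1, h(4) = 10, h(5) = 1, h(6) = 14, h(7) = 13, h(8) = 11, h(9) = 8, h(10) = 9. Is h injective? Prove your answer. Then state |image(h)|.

h(3) = 1 = h(5) with 3 ≠ 5, so h is not injective.
The image of h is {1, 6, 8, 9, 10, 11, 12, 13, 14}, which has 9 elements.

9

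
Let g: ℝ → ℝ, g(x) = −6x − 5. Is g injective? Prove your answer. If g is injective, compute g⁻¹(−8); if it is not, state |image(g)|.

By definition, g is injective if g(s) = g(t) implies s = t.
Suppose g(s) = g(t). Then −6s − 5 = −6t − 5, therefore −6s = −6t, hence s = t.
Thus g is injective.
Since g is injective, we compute g⁻¹(−8) = (−8 + 5)/(−6) = 1/2.

1/2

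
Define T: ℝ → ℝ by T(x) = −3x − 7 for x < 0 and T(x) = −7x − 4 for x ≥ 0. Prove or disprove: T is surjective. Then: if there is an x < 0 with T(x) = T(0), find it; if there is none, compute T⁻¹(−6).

-1

Both pieces are strictly decreasing (slopes −3 and −7), so each is injective on its own interval.
The left piece maps (−∞, 0) onto (−7, ∞); the right piece maps [0, ∞) onto (−∞, −4].
The union (−7, ∞) ∪ (−∞, −4] covers ℝ, so T is surjective.
For the follow-up: the images overlap, so an x < 0 with T(x) = T(0) exists. T(0) = −4; solving −3x − 7 = −4 for x < 0 gives x = (−4 + 7)/(−3) = −1.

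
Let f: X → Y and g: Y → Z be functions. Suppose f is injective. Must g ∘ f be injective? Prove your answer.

not injective

No. Take X = Y = Z = {0, 1, 2}, f = identity (injective), and g(x) = 0 for every x.
Then (g ∘ f)(0) = 0 = (g ∘ f)(2) with 0 ≠ 2, so g ∘ f is not injective.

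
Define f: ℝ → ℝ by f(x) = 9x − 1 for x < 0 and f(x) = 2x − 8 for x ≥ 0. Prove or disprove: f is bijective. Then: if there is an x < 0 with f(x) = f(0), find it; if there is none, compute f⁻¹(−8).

-7/9

Both pieces are strictly increasing (slopes 9 and 2), so each is injective on its own interval.
The left piece maps (−∞, 0) onto (−∞, −1); the right piece maps [0, ∞) onto [−8, ∞).
These images overlap. In particular f(0) = −8 (right piece), and solving 9x − 1 = −8 on the left piece gives x = −7/9 < 0.
So f(−7/9) = f(0) with −7/9 ≠ 0, and f is not injective, hence not bijective. This x = −7/9 is the requested value below 0.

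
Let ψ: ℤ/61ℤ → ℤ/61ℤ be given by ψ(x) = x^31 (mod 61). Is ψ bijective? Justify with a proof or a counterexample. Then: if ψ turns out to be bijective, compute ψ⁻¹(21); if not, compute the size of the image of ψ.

Since 61 is prime, the nonzero elements of ℤ/61ℤ form a cyclic group of order 60.
As gcd(31, 60) = 1, raising to the 31st power is a bijection on this group: if s^31 ≡ t^31 then (st^{−1})^31 = 1, and the only element of order dividing gcd(31, 60) = 1 is 1, so s = t.
With ψ(0) = 0 this makes ψ injective on all of ℤ/61ℤ, hence bijective (finite equal-size domain and codomain). In particular ψ is bijective.
Since ψ is bijective, we find the preimage of 21. The inverse of x ↦ x^31 on (ℤ/61ℤ)^× is x ↦ x^31, because 31·31 = 961 = 16·60 + 1 ≡ 1 (mod 60) and x^{60} = 1 for x ≠ 0 (Fermat). So ψ⁻¹(21) = 21^31 mod 61.
Repeated squaring mod 61: 21^1 ≡ 21, 21^2 ≡ 21² = 441 ≡ 14, 21^4 ≡ 14² = 196 ≡ 13, 21^8 ≡ 13² = 169 ≡ 47, 21^16 ≡ 47² = 2209 ≡ 13. Since 31 = 16 + 8 + 4 + 2 + 1, 21^31 ≡ 13·47·13·14·21: 13·47 = 611 ≡ 1, then 1·13 = 13, then 13·14 = 182 ≡ 60, then 60·21 = 1260 ≡ 40. So 21^31 ≡ 40 (mod 61).
Hence ψ⁻¹(21) = 40.

40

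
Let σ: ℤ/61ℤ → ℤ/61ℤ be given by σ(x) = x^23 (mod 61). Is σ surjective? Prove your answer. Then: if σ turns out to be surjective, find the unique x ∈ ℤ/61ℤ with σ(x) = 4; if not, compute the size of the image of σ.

Since 61 is prime, the nonzero elements of ℤ/61ℤ form a cyclic group of order 60.
As gcd(23, 60) = 1, raising to the 23rd power is a bijection on this group: if u^23 ≡ v^23 then (uv^{−1})^23 = 1, and the only element of order dividing gcd(23, 60) = 1 is 1, so u = v.
With σ(0) = 0 this makes σ injective on all of ℤ/61ℤ, hence bijective (finite equal-size domain and codomain). In particular σ is surjective.
Since σ is surjective, we find the preimage of 4. The inverse of x ↦ x^23 on (ℤ/61ℤ)^× is x ↦ x^47, because 23·47 = 1081 = 18·60 + 1 ≡ 1 (mod 60) and x^{60} = 1 for x ≠ 0 (Fermat). So σ⁻¹(4) = 4^47 mod 61.
Repeated squaring mod 61: 4^1 ≡ 4, 4^2 ≡ 4² = 16, 4^4 ≡ 16² = 256 ≡ 12, 4^8 ≡ 12² = 144 ≡ 22, 4^16 ≡ 22² = 484 ≡ 57, 4^32 ≡ 57² = 3249 ≡ 16. Since 47 = 32 + 8 + 4 + 2 + 1, 4^47 ≡ 16·22·12·16·4: 16·22 = 352 ≡ 47, then 47·12 = 564 ≡ 15, then 15·16 = 240 ≡ 57, then 57·4 = 228 ≡ 45. So 4^47 ≡ 45 (mod 61).
Hence σ⁻¹(4) = 45.

45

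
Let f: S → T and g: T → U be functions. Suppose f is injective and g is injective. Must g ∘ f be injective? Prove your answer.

Suppose (g ∘ f)(s) = (g ∘ f)(t), i.e. g(f(s)) = g(f(t)).
Since g is injective, f(s) = f(t). Since f is injective, s = t. Hence g ∘ f is injective.

injective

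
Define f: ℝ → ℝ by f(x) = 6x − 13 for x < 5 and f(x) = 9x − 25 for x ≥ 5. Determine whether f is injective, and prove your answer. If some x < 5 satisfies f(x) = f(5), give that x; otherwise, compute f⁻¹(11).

Both pieces are strictly increasing (slopes 6 and 9), so each is injective on its own interval.
The left piece maps (−∞, 5) onto (−∞, 17); the right piece maps [5, ∞) onto [20, ∞).
These images are disjoint, so no value is attained by both pieces. So f is injective.
Because the two images are disjoint, no x < 5 has f(x) = f(5), so we compute f⁻¹(11): 11 lies in (−∞, 17), so solve 6x − 13 = 11: x = (11 + 13)/6 = 4.

4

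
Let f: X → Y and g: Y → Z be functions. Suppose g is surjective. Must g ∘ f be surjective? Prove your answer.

not surjective

No. Take X = {0}, Y = Z = {0, 1, 2, 3}, f(0) = 0, and g = identity (surjective).
Then (g ∘ f)(0) = 0, and 3 ∈ Z has no preimage under g ∘ f, so g ∘ f is not surjective.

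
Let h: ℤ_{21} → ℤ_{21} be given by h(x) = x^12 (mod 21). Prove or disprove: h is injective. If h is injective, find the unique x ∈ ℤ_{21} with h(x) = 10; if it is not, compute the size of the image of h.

h(1) = 1^12 = 1.
h(2): Repeated squaring mod 21: 2^1 ≡ 2, 2^2 ≡ 2² = 4, 2^4 ≡ 4² = 16, 2^8 ≡ 16² = 256 ≡ 4. Since 12 = 8 + 4, 2^12 ≡ 4·16: 4·16 = 64 ≡ 1. So 2^12 ≡ 1 (mod 21).
So h(1) = h(2) = 1 while 1 ≠ 2, thus h is not injective.
Since h is not injective, we determine |image(h)|. Computing x^12 mod 21 for each x (by repeated squaring, reducing mod 21 at every step), the values h(0), h(1), …, h(20) are: 0, 1, 1, 15, 1, 1, 15, 7, 1, 15, 1, 1, 15, 1, 7, 15, 1, 1, 15, 1, 1.
The distinct values are {0, 1, 7, 15}; there are 4 of them.

4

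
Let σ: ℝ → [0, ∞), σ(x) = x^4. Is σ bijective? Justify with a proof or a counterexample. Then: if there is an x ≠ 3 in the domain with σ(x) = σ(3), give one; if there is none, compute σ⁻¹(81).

σ(3) = 81 = (−3)^4 = σ(−3) (since 4 is even), with 3 ≠ −3. So σ is not injective, hence not bijective.
For the follow-up, such an x exists: taking x = −3 ∈ ℝ gives σ(−3) = 81 = σ(3) with −3 ≠ 3.

-3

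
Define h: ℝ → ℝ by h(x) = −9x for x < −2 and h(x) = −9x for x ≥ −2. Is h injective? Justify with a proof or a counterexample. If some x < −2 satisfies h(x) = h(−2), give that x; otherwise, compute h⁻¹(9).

-1

Both pieces are strictly decreasing (slopes −9 and −9), so each is injective on its own interval.
The left piece maps (−∞, −2) onto (18, ∞); the right piece maps [−2, ∞) onto (−∞, 18].
These images are disjoint, so no value is attained by both pieces. Thus h is injective.
Because the two images are disjoint, no x < −2 has h(x) = h(−2), so we compute h⁻¹(9): 9 lies in (−∞, 18], so solve −9x = 9: x = (9 − 0)/(−9) = −1.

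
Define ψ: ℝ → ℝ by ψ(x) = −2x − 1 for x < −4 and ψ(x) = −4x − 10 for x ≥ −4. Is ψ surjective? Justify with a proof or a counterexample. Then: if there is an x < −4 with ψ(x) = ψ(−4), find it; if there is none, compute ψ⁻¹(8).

-9/2

Both pieces are strictly decreasing (slopes −2 and −4), so each is injective on its own interval.
The left piece maps (−∞, −4) onto (7, ∞); the right piece maps [−4, ∞) onto (−∞, 6].
The union (7, ∞) ∪ (−∞, 6] omits the interval between 7 and 6; in particular 7 has no preimage. So ψ is not surjective.
Because the two images are disjoint, no x < −4 has ψ(x) = ψ(−4), so we compute ψ⁻¹(8): 8 lies in (7, ∞), so solve −2x − 1 = 8: x = (8 + 1)/(−2) = −9/2.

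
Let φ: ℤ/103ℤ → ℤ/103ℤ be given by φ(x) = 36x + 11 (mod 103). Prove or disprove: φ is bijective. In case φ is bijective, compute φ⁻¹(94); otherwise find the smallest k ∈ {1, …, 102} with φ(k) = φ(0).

91

If φ(u) = φ(v), then 36u ≡ 36v (mod 103). Because gcd(36, 103) = 1, we may cancel 36 to get u ≡ v (mod 103).
We now compute 36⁻¹ mod 103 explicitly. Euclid's algorithm: 103 = 2·36 + 31, 36 = 1·31 + 5, 31 = 6·5 + 1; back-substituting gives 1 = 83·36 − 29·103, so 36⁻¹ ≡ 83 (mod 103).
Then y ↦ 83(y − 11) is a two-sided inverse to φ, so every y ∈ ℤ/103ℤ has a preimage.
Therefore φ is bijective.
Since φ is bijective, we find φ⁻¹(94): we need 36x ≡ 94 − 11 ≡ 83 (mod 103). Using 36⁻¹ = 83: x ≡ 83·83 = 6889 = 66·103 + 91, so x = 91.
Check: φ(91) = 36·91 + 11 = 3287 = 31·103 + 94 ≡ 94 (mod 103).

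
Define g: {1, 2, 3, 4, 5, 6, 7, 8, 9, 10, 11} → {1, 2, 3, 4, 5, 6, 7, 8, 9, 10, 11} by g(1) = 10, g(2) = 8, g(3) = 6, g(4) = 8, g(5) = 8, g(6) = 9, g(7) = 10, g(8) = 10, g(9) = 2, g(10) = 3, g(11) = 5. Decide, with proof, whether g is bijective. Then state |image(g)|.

g(2) = 8 = g(4) with 2 ≠ 4, so g is not injective, hence not bijective.
The image of g is {2, 3, 5, 6, 8, 9, 10}, which has 7 elements.

7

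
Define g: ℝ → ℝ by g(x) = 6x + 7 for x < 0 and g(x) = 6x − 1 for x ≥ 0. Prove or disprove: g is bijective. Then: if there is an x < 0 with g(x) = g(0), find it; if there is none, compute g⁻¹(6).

Both pieces are strictly increasing (slopes 6 and 6), so each is injective on its own interval.
The left piece maps (−∞, 0) onto (−∞, 7); the right piece maps [0, ∞) onto [−1, ∞).
These images overlap. In particular g(0) = −1 (right piece), and solving 6x + 7 = −1 on the left piece gives x = −4/3 < 0.
So g(−4/3) = g(0) with −4/3 ≠ 0, and g is not injective, hence not bijective. This x = −4/3 is the requested value below 0.

-4/3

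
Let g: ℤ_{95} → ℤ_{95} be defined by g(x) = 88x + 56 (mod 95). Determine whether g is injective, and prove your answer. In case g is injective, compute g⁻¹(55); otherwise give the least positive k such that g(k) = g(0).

If g(u) = g(v), then 88u ≡ 88v (mod 95). Because gcd(88, 95) = 1, we may cancel 88 to get u ≡ v (mod 95).
So g is injective.
We now compute 88⁻¹ mod 95 explicitly. Euclid's algorithm: 95 = 1·88 + 7, 88 = 12·7 + 4, 7 = 1·4 + 3, 4 = 1·3 + 1; back-substituting gives 1 = 27·88 − 25·95, so 88⁻¹ ≡ 27 (mod 95).
Since g is injective, we find g⁻¹(55): we need 88x ≡ 55 − 56 ≡ 94 (mod 95). Using 88⁻¹ = 27: x ≡ 27·94 = 2538 = 26·95 + 68, so x = 68.
Check: g(68) = 88·68 + 56 = 6040 = 63·95 + 55 ≡ 55 (mod 95).

68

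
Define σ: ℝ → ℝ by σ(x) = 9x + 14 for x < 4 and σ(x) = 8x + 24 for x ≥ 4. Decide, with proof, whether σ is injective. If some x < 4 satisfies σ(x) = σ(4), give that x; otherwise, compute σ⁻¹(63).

39/8

Both pieces are strictly increasing (slopes 9 and 8), so each is injective on its own interval.
The left piece maps (−∞, 4) onto (−∞, 50); the right piece maps [4, ∞) onto [56, ∞).
These images are disjoint, so no value is attained by both pieces. So σ is injective.
Because the two images are disjoint, no x < 4 has σ(x) = σ(4), so we compute σ⁻¹(63): 63 lies in [56, ∞), so solve 8x + 24 = 63: x = (63 − 24)/8 = 39/8.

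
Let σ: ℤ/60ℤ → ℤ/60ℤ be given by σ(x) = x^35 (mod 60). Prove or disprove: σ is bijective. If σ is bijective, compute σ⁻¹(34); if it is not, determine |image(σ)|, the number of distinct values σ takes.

45

σ(0) = 0^35 = 0.
σ(30): Repeated squaring mod 60: 30^1 ≡ 30, 30^2 ≡ 30² = 900 ≡ 0, 30^4 ≡ 0² = 0, 30^8 ≡ 0² = 0, 30^16 ≡ 0² = 0, 30^32 ≡ 0² = 0. Since 35 = 32 + 2 + 1, 30^35 ≡ 0·0·30: 0·0 = 0, then 0·30 = 0. So 30^35 ≡ 0 (mod 60).
So σ(0) = σ(30) = 0 while 0 ≠ 30, hence σ is not injective, hence not bijective.
Since σ is not bijective, we determine |image(σ)|. Computing x^35 mod 60 for each x (by repeated squaring, reducing mod 60 at every step), the values σ(0), σ(1), …, σ(59) are: 0, 1, 8, 27, 4, 5, 36, 43, 32, 9, 40, 11, 48, 37, 44, 15, 16, 53, 12, 19, 20, 21, 28, 47, 24, 25, 56, 3, 52, 29, 0, 31, 8, 57, 4, 35, 36, 13, 32, 39, 40, 41, 48, 7, 44, 45, 16, 23, 12, 49, 20, 51, 28, 17, 24, 55, 56, 33, 52, 59.
The distinct values are {0, 1, 3, 4, 5, 7, 8, 9, 11, 12, 13, 15, 16, 17, 19, 20, 21, 23, 24, 25, 27, 28, 29, 31, 32, 33, 35, 36, 37, 39, 40, 41, 43, 44, 45, 47, 48, 49, 51, 52, 53, 55, 56, 57, 59}; there are 45 of them.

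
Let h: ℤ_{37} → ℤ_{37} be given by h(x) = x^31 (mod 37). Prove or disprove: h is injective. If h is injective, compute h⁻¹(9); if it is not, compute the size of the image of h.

16

Since 37 is prime, the nonzero elements of ℤ_{37} form a cyclic group of order 36.
As gcd(31, 36) = 1, raising to the 31st power is a bijection on this group: if s^31 ≡ t^31 then (st^{−1})^31 = 1, and the only element of order dividing gcd(31, 36) = 1 is 1, so s = t.
With h(0) = 0 this makes h injective on all of ℤ_{37}, hence bijective (finite equal-size domain and codomain). In particular h is injective.
Since h is injective, we find the preimage of 9. The inverse of x ↦ x^31 on (ℤ_{37})^× is x ↦ x^7, because 31·7 = 217 = 6·36 + 1 ≡ 1 (mod 36) and x^{36} = 1 for x ≠ 0 (Fermat). So h⁻¹(9) = 9^7 mod 37.
Repeated squaring mod 37: 9^1 ≡ 9, 9^2 ≡ 9² = 81 ≡ 7, 9^4 ≡ 7² = 49 ≡ 12. Since 7 = 4 + 2 + 1, 9^7 ≡ 12·7·9: 12·7 = 84 ≡ 10, then 10·9 = 90 ≡ 16. So 9^7 ≡ 16 (mod 37).
Hence h⁻¹(9) = 16.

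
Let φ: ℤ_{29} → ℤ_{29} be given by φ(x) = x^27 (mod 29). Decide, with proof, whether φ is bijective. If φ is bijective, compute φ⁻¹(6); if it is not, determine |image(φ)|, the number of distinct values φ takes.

Since 29 is prime, the nonzero elements of ℤ_{29} form a cyclic group of order 28.
As gcd(27, 28) = 1, raising to the 27th power is a bijection on this group: if x_1^27 ≡ x_2^27 then (x_1x_2^{−1})^27 = 1, and the only element of order dividing gcd(27, 28) = 1 is 1, so x_1 = x_2.
With φ(0) = 0 this makes φ injective on all of ℤ_{29}, hence bijective (finite equal-size domain and codomain). In particular φ is bijective.
Since φ is bijective, we find the preimage of 6. The inverse of x ↦ x^27 on (ℤ_{29})^× is x ↦ x^27, because 27·27 = 729 = 26·28 + 1 ≡ 1 (mod 28) and x^{28} = 1 for x ≠ 0 (Fermat). So φ⁻¹(6) = 6^27 mod 29.
Repeated squaring mod 29: 6^1 ≡ 6, 6^2 ≡ 6² = 36 ≡ 7, 6^4 ≡ 7² = 49 ≡ 20, 6^8 ≡ 20² = 400 ≡ 23, 6^16 ≡ 23² = 529 ≡ 7. Since 27 = 16 + 8 + 2 + 1, 6^27 ≡ 7·23·7·6: 7·23 = 161 ≡ 16, then 16·7 = 112 ≡ 25, then 25·6 = 150 ≡ 5. So 6^27 ≡ 5 (mod 29).
Hence φ⁻¹(6) = 5.

5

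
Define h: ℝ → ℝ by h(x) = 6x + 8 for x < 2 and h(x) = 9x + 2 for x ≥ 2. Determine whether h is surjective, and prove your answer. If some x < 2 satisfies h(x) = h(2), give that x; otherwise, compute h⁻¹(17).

3/2

Both pieces are strictly increasing (slopes 6 and 9), so each is injective on its own interval.
The left piece maps (−∞, 2) onto (−∞, 20); the right piece maps [2, ∞) onto [20, ∞).
These images together cover ℝ, so h is surjective.
Because the two images are disjoint, no x < 2 has h(x) = h(2), so we compute h⁻¹(17): 17 lies in (−∞, 20), so solve 6x + 8 = 17: x = (17 − 8)/6 = 3/2.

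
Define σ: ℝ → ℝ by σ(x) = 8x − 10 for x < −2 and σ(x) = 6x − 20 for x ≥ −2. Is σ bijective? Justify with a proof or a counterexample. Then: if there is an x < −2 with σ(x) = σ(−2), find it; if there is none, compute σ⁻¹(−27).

Both pieces are strictly increasing (slopes 8 and 6), so each is injective on its own interval.
The left piece maps (−∞, −2) onto (−∞, −26); the right piece maps [−2, ∞) onto [−32, ∞).
These images overlap. In particular σ(−2) = −32 (right piece), and solving 8x − 10 = −32 on the left piece gives x = −11/4 < −2.
So σ(−11/4) = σ(−2) with −11/4 ≠ −2, and σ is not injective, hence not bijective. This x = −11/4 is the requested value below −2.

-11/4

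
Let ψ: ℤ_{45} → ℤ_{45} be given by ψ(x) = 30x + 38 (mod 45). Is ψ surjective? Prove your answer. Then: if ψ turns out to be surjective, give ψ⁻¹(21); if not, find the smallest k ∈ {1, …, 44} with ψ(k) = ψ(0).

Since gcd(30, 45) = 15, we have 30x ≡ 0 (mod 15) for all x, so ψ(x) ≡ 8 (mod 15).
But 0 ≢ 8 (mod 15), so 0 ∈ ℤ_{45} has no preimage. Therefore ψ is not surjective.
Since ψ is not surjective, we find the least positive k with ψ(k) = ψ(0): this means 30k ≡ 0 (mod 45), i.e. 45 ∣ 30k. Since gcd(30, 45) = 15, dividing through by 15 this holds exactly when 3 ∣ 2k, and as gcd(2, 3) = 1, exactly when 3 ∣ k.
The smallest positive such k is 3.

3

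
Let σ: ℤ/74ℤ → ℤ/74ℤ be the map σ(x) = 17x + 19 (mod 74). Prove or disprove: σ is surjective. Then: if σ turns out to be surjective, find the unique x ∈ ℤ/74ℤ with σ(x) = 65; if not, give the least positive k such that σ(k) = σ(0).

Since gcd(17, 74) = 1, 17 is invertible modulo 74. Euclid's algorithm: 74 = 4·17 + 6, 17 = 2·6 + 5, 6 = 1·5 + 1; back-substituting gives 1 = 61·17 − 14·74, so 17⁻¹ ≡ 61 (mod 74).
Then y ↦ 61(y − 19) is a two-sided inverse to σ, so every y ∈ ℤ/74ℤ has a preimage.
Therefore σ is surjective.
Since σ is surjective, we find σ⁻¹(65): we need 17x ≡ 65 − 19 ≡ 46 (mod 74). Using 17⁻¹ = 61: x ≡ 61·46 = 2806 = 37·74 + 68, so x = 68.
Check: σ(68) = 17·68 + 19 = 1175 = 15·74 + 65 ≡ 65 (mod 74).

68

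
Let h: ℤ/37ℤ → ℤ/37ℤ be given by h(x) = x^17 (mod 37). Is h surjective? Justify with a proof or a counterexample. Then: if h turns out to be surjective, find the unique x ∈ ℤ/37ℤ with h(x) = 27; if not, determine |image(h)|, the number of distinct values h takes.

11

Since 37 is prime, the nonzero elements of ℤ/37ℤ form a cyclic group of order 36.
As gcd(17, 36) = 1, raising to the 17th power is a bijection on this group: if s^17 ≡ t^17 then (st^{−1})^17 = 1, and the only element of order dividing gcd(17, 36) = 1 is 1, so s = t.
With h(0) = 0 this makes h injective on all of ℤ/37ℤ, hence bijective (finite equal-size domain and codomain). In particular h is surjective.
Since h is surjective, we find the preimage of 27. The inverse of x ↦ x^17 on (ℤ/37ℤ)^× is x ↦ x^17, because 17·17 = 289 = 8·36 + 1 ≡ 1 (mod 36) and x^{36} = 1 for x ≠ 0 (Fermat). So h⁻¹(27) = 27^17 mod 37.
Repeated squaring mod 37: 27^1 ≡ 27, 27^2 ≡ 27² = 729 ≡ 26, 27^4 ≡ 26² = 676 ≡ 10, 27^8 ≡ 10² = 100 ≡ 26, 27^16 ≡ 26² = 676 ≡ 10. Since 17 = 16 + 1, 27^17 ≡ 10·27: 10·27 = 270 ≡ 11. So 27^17 ≡ 11 (mod 37).
Hence h⁻¹(27) = 11.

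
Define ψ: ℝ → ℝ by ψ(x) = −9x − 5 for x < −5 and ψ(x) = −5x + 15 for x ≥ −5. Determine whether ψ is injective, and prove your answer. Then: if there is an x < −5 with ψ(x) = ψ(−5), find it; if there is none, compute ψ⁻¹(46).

-17/3

Both pieces are strictly decreasing (slopes −9 and −5), so each is injective on its own interval.
The left piece maps (−∞, −5) onto (40, ∞); the right piece maps [−5, ∞) onto (−∞, 40].
These images are disjoint, so no value is attained by both pieces. So ψ is injective.
Because the two images are disjoint, no x < −5 has ψ(x) = ψ(−5), so we compute ψ⁻¹(46): 46 lies in (40, ∞), so solve −9x − 5 = 46: x = (46 + 5)/(−9) = −17/3.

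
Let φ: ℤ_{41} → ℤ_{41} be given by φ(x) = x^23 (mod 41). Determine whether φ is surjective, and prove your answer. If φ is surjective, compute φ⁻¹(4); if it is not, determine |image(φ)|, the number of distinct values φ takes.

Since 41 is prime, the nonzero elements of ℤ_{41} form a cyclic group of order 40.
As gcd(23, 40) = 1, raising to the 23rd power is a bijection on this group: if a^23 ≡ b^23 then (ab^{−1})^23 = 1, and the only element of order dividing gcd(23, 40) = 1 is 1, so a = b.
With φ(0) = 0 this makes φ injective on all of ℤ_{41}, hence bijective (finite equal-size domain and codomain). In particular φ is surjective.
Since φ is surjective, we find the preimage of 4. The inverse of x ↦ x^23 on (ℤ_{41})^× is x ↦ x^7, because 23·7 = 161 = 4·40 + 1 ≡ 1 (mod 40) and x^{40} = 1 for x ≠ 0 (Fermat). So φ⁻¹(4) = 4^7 mod 41.
Repeated squaring mod 41: 4^1 ≡ 4, 4^2 ≡ 4² = 16, 4^4 ≡ 16² = 256 ≡ 10. Since 7 = 4 + 2 + 1, 4^7 ≡ 10·16·4: 10·16 = 160 ≡ 37, then 37·4 = 148 ≡ 25. So 4^7 ≡ 25 (mod 41).
Hence φ⁻¹(4) = 25.

25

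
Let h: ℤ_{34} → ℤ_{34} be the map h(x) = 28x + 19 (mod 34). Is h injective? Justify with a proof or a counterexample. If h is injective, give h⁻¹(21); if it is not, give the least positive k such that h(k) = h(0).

By definition, injectivity means: for all s, t in the domain, h(s) = h(t) implies s = t.
We have gcd(28, 34) = 2 > 1. Taking s = 0 and t = 17: h(0) = 19 and h(17) = 28·17 + 19 = 495 ≡ 19 (mod 34).
So h(0) = h(17) while 0 ≠ 17, hence h is not injective.
Since h is not injective, we find the least positive k with h(k) = h(0): this means 28k ≡ 0 (mod 34), i.e. 34 ∣ 28k. Since gcd(28, 34) = 2, dividing through by 2 this holds exactly when 17 ∣ 14k, and as gcd(14, 17) = 1, exactly when 17 ∣ k.
The smallest positive such k is 17.

17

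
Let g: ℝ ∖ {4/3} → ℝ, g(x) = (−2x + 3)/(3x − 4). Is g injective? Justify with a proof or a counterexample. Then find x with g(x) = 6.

27/20

Suppose g(a) = g(b). Cross-multiplying: (−2a + 3)(3b − 4) = (−2b + 3)(3a − 4).
Expanding both sides and cancelling the symmetric terms leaves −1·(a − b) = 0. Since −1 ≠ 0, a = b. So g is injective.
Solving g(x) = 6: cross-multiplying gives −2x + 3 = 6(3x − 4), which rearranges to −20x = −27, so x = 27/20.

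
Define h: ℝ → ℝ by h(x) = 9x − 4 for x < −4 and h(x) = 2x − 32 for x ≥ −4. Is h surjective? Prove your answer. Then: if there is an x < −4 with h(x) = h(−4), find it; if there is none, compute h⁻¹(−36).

Both pieces are strictly increasing (slopes 9 and 2), so each is injective on its own interval.
The left piece maps (−∞, −4) onto (−∞, −40); the right piece maps [−4, ∞) onto [−40, ∞).
These images together cover ℝ, so h is surjective.
Because the two images are disjoint, no x < −4 has h(x) = h(−4), so we compute h⁻¹(−36): −36 lies in [−40, ∞), so solve 2x − 32 = −36: x = (−36 + 32)/2 = −2.

-2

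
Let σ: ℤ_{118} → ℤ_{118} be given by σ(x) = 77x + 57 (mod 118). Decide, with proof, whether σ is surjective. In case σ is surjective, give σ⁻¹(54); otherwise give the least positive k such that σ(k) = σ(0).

Recall that σ is surjective if every y in the codomain equals σ(x) for some x in the domain.
Since gcd(77, 118) = 1, 77 is invertible modulo 118. Euclid's algorithm: 118 = 1·77 + 41, 77 = 1·41 + 36, 41 = 1·36 + 5, 36 = 7·5 + 1; back-substituting gives 1 = 23·77 − 15·118, so 77⁻¹ ≡ 23 (mod 118).
For any y ∈ ℤ_{118}, x = 23(y − 57) mod 118 satisfies σ(x) = 77·23(y − 57) + 57 ≡ y (since 77·23 ≡ 1 mod 118). So every y has a preimage.
Hence σ is surjective.
Since σ is surjective, we find σ⁻¹(54): we need 77x ≡ 54 − 57 ≡ 115 (mod 118). Using 77⁻¹ = 23: x ≡ 23·115 = 2645 = 22·118 + 49, so x = 49.
Check: σ(49) = 77·49 + 57 = 3830 = 32·118 + 54 ≡ 54 (mod 118).

49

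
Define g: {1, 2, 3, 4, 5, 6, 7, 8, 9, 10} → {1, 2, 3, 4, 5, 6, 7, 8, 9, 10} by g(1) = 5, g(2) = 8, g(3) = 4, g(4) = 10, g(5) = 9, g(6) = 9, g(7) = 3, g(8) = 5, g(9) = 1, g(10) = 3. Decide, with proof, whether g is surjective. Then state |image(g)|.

7

No element maps to 2, so g is not surjective.
The image of g is {1, 3, 4, 5, 8, 9, 10}, which has 7 elements.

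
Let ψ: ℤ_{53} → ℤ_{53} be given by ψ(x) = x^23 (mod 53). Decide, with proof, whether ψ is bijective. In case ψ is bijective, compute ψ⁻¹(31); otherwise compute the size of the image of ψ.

Since 53 is prime, the nonzero elements of ℤ_{53} form a cyclic group of order 52.
As gcd(23, 52) = 1, raising to the 23rd power is a bijection on this group: if s^23 ≡ t^23 then (st^{−1})^23 = 1, and the only element of order dividing gcd(23, 52) = 1 is 1, so s = t.
With ψ(0) = 0 this makes ψ injective on all of ℤ_{53}, hence bijective (finite equal-size domain and codomain). In particular ψ is bijective.
Since ψ is bijective, we find the preimage of 31. The inverse of x ↦ x^23 on (ℤ_{53})^× is x ↦ x^43, because 23·43 = 989 = 19·52 + 1 ≡ 1 (mod 52) and x^{52} = 1 for x ≠ 0 (Fermat). So ψ⁻¹(31) = 31^43 mod 53.
Repeated squaring mod 53: 31^1 ≡ 31, 31^2 ≡ 31² = 961 ≡ 7, 31^4 ≡ 7² = 49, 31^8 ≡ 49² = 2401 ≡ 16, 31^16 ≡ 16² = 256 ≡ 44, 31^32 ≡ 44² = 1936 ≡ 28. Since 43 = 32 + 8 + 2 + 1, 31^43 ≡ 28·16·7·31: 28·16 = 448 ≡ 24, then 24·7 = 168 ≡ 9, then 9·31 = 279 ≡ 14. So 31^43 ≡ 14 (mod 53).
Hence ψ⁻¹(31) = 14.

14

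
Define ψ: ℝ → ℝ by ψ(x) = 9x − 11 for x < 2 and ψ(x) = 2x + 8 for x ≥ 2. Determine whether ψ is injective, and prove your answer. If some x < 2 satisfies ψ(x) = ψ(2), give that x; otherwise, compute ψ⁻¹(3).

Both pieces are strictly increasing (slopes 9 and 2), so each is injective on its own interval.
The left piece maps (−∞, 2) onto (−∞, 7); the right piece maps [2, ∞) onto [12, ∞).
These images are disjoint, so no value is attained by both pieces. So ψ is injective.
Because the two images are disjoint, no x < 2 has ψ(x) = ψ(2), so we compute ψ⁻¹(3): 3 lies in (−∞, 7), so solve 9x − 11 = 3: x = (3 + 11)/9 = 14/9.

14/9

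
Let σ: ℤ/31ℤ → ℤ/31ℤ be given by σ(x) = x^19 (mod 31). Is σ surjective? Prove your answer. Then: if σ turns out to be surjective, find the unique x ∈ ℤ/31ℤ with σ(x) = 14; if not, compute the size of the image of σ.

Since 31 is prime, the nonzero elements of ℤ/31ℤ form a cyclic group of order 30.
As gcd(19, 30) = 1, raising to the 19th power is a bijection on this group: if s^19 ≡ t^19 then (st^{−1})^19 = 1, and the only element of order dividing gcd(19, 30) = 1 is 1, so s = t.
With σ(0) = 0 this makes σ injective on all of ℤ/31ℤ, hence bijective (finite equal-size domain and codomain). In particular σ is surjective.
Since σ is surjective, we find the preimage of 14. The inverse of x ↦ x^19 on (ℤ/31ℤ)^× is x ↦ x^19, because 19·19 = 361 = 12·30 + 1 ≡ 1 (mod 30) and x^{30} = 1 for x ≠ 0 (Fermat). So σ⁻¹(14) = 14^19 mod 31.
Repeated squaring mod 31: 14^1 ≡ 14, 14^2 ≡ 14² = 196 ≡ 10, 14^4 ≡ 10² = 100 ≡ 7, 14^8 ≡ 7² = 49 ≡ 18, 14^16 ≡ 18² = 324 ≡ 14. Since 19 = 16 + 2 + 1, 14^19 ≡ 14·10·14: 14·10 = 140 ≡ 16, then 16·14 = 224 ≡ 7. So 14^19 ≡ 7 (mod 31).
Hence σ⁻¹(14) = 7.

7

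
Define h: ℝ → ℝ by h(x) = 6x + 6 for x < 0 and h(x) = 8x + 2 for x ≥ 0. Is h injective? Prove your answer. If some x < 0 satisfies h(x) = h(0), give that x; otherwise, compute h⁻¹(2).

-2/3

Both pieces are strictly increasing (slopes 6 and 8), so each is injective on its own interval.
The left piece maps (−∞, 0) onto (−∞, 6); the right piece maps [0, ∞) onto [2, ∞).
These images overlap. In particular h(0) = 2 (right piece), and solving 6x + 6 = 2 on the left piece gives x = −2/3 < 0.
So h(−2/3) = h(0) with −2/3 ≠ 0, and h is not injective. This x = −2/3 is the requested value below 0.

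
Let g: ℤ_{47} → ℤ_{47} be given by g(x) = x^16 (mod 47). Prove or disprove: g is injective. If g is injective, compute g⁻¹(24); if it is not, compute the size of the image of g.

g(23): Repeated squaring mod 47: 23^1 ≡ 23, 23^2 ≡ 23² = 529 ≡ 12, 23^4 ≡ 12² = 144 ≡ 3, 23^8 ≡ 3² = 9, 23^16 ≡ 9² = 81 ≡ 34. So 23^16 ≡ 34 (mod 47).
g(24): Repeated squaring mod 47: 24^1 ≡ 24, 24^2 ≡ 24² = 576 ≡ 12, 24^4 ≡ 12² = 144 ≡ 3, 24^8 ≡ 3² = 9, 24^16 ≡ 9² = 81 ≡ 34. So 24^16 ≡ 34 (mod 47).
So g(23) = g(24) = 34 while 23 ≠ 24, therefore g is not injective.
Since g is not injective, we determine |image(g)|. Computing x^16 mod 47 for each x (by repeated squaring, reducing mod 47 at every step), the values g(0), g(1), …, g(46) are: 0, 1, 18, 32, 42, 17, 12, 21, 4, 37, 24, 3, 28, 6, 2, 27, 25, 16, 8, 36, 9, 14, 7, 34, 34, 7, 14, 9, 36, 8, 16, 25, 27, 2, 6, 28, 3, 24, 37, 4, 21, 12, 17, 42, 32, 18, 1.
The distinct values are {0, 1, 2, 3, 4, 6, 7, 8, 9, 12, 14, 16, 17, 18, 21, 24, 25, 27, 28, 32, 34, 36, 37, 42}; there are 24 of them.

24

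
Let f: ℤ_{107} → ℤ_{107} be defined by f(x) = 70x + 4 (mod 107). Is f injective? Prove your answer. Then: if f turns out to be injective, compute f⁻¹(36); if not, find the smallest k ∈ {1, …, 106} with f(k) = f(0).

83

If f(s) = f(t), then 70s ≡ 70t (mod 107). Because gcd(70, 107) = 1, we may cancel 70 to get s ≡ t (mod 107).
Thus f is injective.
We now compute 70⁻¹ mod 107 explicitly. Euclid's algorithm: 107 = 1·70 + 37, 70 = 1·37 + 33, 37 = 1·33 + 4, 33 = 8·4 + 1; back-substituting gives 1 = 26·70 − 17·107, so 70⁻¹ ≡ 26 (mod 107).
Since f is injective, we find f⁻¹(36): we need 70x ≡ 36 − 4 ≡ 32 (mod 107). Using 70⁻¹ = 26: x ≡ 26·32 = 832 = 7·107 + 83, so x = 83.
Check: f(83) = 70·83 + 4 = 5814 = 54·107 + 36 ≡ 36 (mod 107).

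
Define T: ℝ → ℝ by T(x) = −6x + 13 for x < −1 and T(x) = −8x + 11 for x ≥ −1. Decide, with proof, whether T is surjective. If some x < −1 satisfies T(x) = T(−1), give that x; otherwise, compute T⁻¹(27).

-7/3

Both pieces are strictly decreasing (slopes −6 and −8), so each is injective on its own interval.
The left piece maps (−∞, −1) onto (19, ∞); the right piece maps [−1, ∞) onto (−∞, 19].
These images together cover ℝ, so T is surjective.
Because the two images are disjoint, no x < −1 has T(x) = T(−1), so we compute T⁻¹(27): 27 lies in (19, ∞), so solve −6x + 13 = 27: x = (27 − 13)/(−6) = −7/3.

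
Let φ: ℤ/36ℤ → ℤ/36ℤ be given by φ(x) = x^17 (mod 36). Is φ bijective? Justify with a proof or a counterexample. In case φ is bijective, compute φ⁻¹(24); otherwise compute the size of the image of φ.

21

φ(0) = 0^17 = 0.
φ(6): Repeated squaring mod 36: 6^1 ≡ 6, 6^2 ≡ 6² = 36 ≡ 0, 6^4 ≡ 0² = 0, 6^8 ≡ 0² = 0, 6^16 ≡ 0² = 0. Since 17 = 16 + 1, 6^17 ≡ 0·6: 0·6 = 0. So 6^17 ≡ 0 (mod 36).
So φ(0) = φ(6) = 0 while 0 ≠ 6, hence φ is not injective, hence not bijective.
Since φ is not bijective, we determine |image(φ)|. Computing x^17 mod 36 for each x (by repeated squaring, reducing mod 36 at every step), the values φ(0), φ(1), …, φ(35) are: 0, 1, 32, 27, 16, 29, 0, 31, 8, 9, 28, 23, 0, 25, 20, 27, 4, 17, 0, 19, 32, 9, 16, 11, 0, 13, 8, 27, 28, 5, 0, 7, 20, 9, 4, 35.
The distinct values are {0, 1, 4, 5, 7, 8, 9, 11, 13, 16, 17, 19, 20, 23, 25, 27, 28, 29, 31, 32, 35}; there are 21 of them.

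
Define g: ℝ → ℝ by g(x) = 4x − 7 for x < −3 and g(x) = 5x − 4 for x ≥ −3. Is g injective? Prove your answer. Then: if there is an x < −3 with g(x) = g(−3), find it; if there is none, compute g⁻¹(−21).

-7/2

Both pieces are strictly increasing (slopes 4 and 5), so each is injective on its own interval.
The left piece maps (−∞, −3) onto (−∞, −19); the right piece maps [−3, ∞) onto [−19, ∞).
These images are disjoint, so no value is attained by both pieces. Therefore g is injective.
Because the two images are disjoint, no x < −3 has g(x) = g(−3), so we compute g⁻¹(−21): −21 lies in (−∞, −19), so solve 4x − 7 = −21: x = (−21 + 7)/4 = −7/2.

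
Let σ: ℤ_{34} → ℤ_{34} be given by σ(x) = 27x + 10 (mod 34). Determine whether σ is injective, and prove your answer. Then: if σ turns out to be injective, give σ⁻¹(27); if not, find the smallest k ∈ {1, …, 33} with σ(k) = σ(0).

17

Suppose σ(a) = σ(b) in ℤ_{34}. Then 27a + 10 ≡ 27b + 10 (mod 34), so 27(a − b) ≡ 0 (mod 34).
Since gcd(27, 34) = 1, 27 is invertible modulo 34, hence a − b ≡ 0 (mod 34), i.e. a = b.
So σ is injective.
We now compute 27⁻¹ mod 34 explicitly. Euclid's algorithm: 34 = 1·27 + 7, 27 = 3·7 + 6, 7 = 1·6 + 1; back-substituting gives 1 = 29·27 − 23·34, so 27⁻¹ ≡ 29 (mod 34).
Since σ is injective, we find σ⁻¹(27): we need 27x ≡ 27 − 10 ≡ 17 (mod 34). Using 27⁻¹ = 29: x ≡ 29·17 = 493 = 14·34 + 17, so x = 17.
Check: σ(17) = 27·17 + 10 = 469 = 13·34 + 27 ≡ 27 (mod 34).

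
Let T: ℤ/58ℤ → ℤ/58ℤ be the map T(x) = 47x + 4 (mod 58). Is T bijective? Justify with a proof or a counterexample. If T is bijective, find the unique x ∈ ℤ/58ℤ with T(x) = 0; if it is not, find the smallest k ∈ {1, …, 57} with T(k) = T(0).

Suppose T(s) = T(t) in ℤ/58ℤ. Then 47s + 4 ≡ 47t + 4 (mod 58), therefore 47(s − t) ≡ 0 (mod 58).
Since gcd(47, 58) = 1, 47 is invertible modulo 58, so s − t ≡ 0 (mod 58), i.e. s = t.
We now compute 47⁻¹ mod 58 explicitly. Euclid's algorithm: 58 = 1·47 + 11, 47 = 4·11 + 3, 11 = 3·3 + 2, 3 = 1·2 + 1; back-substituting gives 1 = 21·47 − 17·58, so 47⁻¹ ≡ 21 (mod 58).
Then y ↦ 21(y − 4) is a two-sided inverse to T, so every y ∈ ℤ/58ℤ has a preimage.
Therefore T is bijective.
Since T is bijective, we compute T⁻¹(0): solve 47x + 4 ≡ 0 (mod 58), i.e. 47x ≡ 54 (mod 58).
Multiplying by 47⁻¹ = 21 gives x ≡ 21·54 = 1134 = 19·58 + 32 ≡ 32 (mod 58).
Check: T(32) = 47·32 + 4 = 1508 = 26·58 + 0 ≡ 0 (mod 58).

32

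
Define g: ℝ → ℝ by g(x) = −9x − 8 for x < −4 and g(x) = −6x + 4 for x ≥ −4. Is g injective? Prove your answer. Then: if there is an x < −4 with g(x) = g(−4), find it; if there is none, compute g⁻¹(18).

-7/3

Both pieces are strictly decreasing (slopes −9 and −6), so each is injective on its own interval.
The left piece maps (−∞, −4) onto (28, ∞); the right piece maps [−4, ∞) onto (−∞, 28].
These images are disjoint, so no value is attained by both pieces. Thus g is injective.
Because the two images are disjoint, no x < −4 has g(x) = g(−4), so we compute g⁻¹(18): 18 lies in (−∞, 28], so solve −6x + 4 = 18: x = (18 − 4)/(−6) = −7/3.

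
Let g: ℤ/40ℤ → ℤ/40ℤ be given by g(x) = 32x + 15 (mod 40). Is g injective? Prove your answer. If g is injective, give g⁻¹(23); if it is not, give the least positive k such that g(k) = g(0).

We have gcd(32, 40) = 8 > 1. Taking a = 0 and b = 5: g(0) = 15 and g(5) = 32·5 + 15 = 175 ≡ 15 (mod 40).
So g(0) = g(5) while 0 ≠ 5, so g is not injective.
Since g is not injective, we find the least positive k with g(k) = g(0): this means 32k ≡ 0 (mod 40), i.e. 40 ∣ 32k. Since gcd(32, 40) = 8, dividing through by 8 this holds exactly when 5 ∣ 4k, and as gcd(4, 5) = 1, exactly when 5 ∣ k.
The smallest positive such k is 5.

5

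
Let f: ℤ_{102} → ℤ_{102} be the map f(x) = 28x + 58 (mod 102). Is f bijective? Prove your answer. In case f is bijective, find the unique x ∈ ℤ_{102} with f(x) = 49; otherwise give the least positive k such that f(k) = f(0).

We have gcd(28, 102) = 2 > 1. Taking u = 0 and v = 51: f(0) = 58 and f(51) = 28·51 + 58 = 1486 ≡ 58 (mod 102).
So f(0) = f(51) while 0 ≠ 51, hence f is not injective, hence not bijective.
Since f is not bijective, we find the least positive k with f(k) = f(0): this means 28k ≡ 0 (mod 102), i.e. 102 ∣ 28k. Since gcd(28, 102) = 2, dividing through by 2 this holds exactly when 51 ∣ 14k, and as gcd(14, 51) = 1, exactly when 51 ∣ k.
The smallest positive such k is 51.

51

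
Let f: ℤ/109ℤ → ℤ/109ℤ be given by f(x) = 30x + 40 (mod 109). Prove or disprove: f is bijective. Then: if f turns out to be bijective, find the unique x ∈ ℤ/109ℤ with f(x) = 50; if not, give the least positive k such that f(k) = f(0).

73

If f(a) = f(b), then 30a ≡ 30b (mod 109). Because gcd(30, 109) = 1, we may cancel 30 to get a ≡ b (mod 109).
We now compute 30⁻¹ mod 109 explicitly. Euclid's algorithm: 109 = 3·30 + 19, 30 = 1·19 + 11, 19 = 1·11 + 8, 11 = 1·8 + 3, 8 = 2·3 + 2, 3 = 1·2 + 1; back-substituting gives 1 = 40·30 − 11·109, so 30⁻¹ ≡ 40 (mod 109).
Then y ↦ 40(y − 40) is a two-sided inverse to f, so every y ∈ ℤ/109ℤ has a preimage.
Therefore f is bijective.
Since f is bijective, we find f⁻¹(50): we need 30x ≡ 50 − 40 ≡ 10 (mod 109). Using 30⁻¹ = 40: x ≡ 40·10 = 400 = 3·109 + 73, so x = 73.
Check: f(73) = 30·73 + 40 = 2230 = 20·109 + 50 ≡ 50 (mod 109).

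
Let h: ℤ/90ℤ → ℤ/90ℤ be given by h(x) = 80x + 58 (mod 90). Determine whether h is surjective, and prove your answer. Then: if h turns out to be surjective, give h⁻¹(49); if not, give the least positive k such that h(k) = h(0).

Recall: surjectivity means every element of the codomain has a preimage under h.
Since gcd(80, 90) = 10, we have 80x ≡ 0 (mod 10) for all x, so h(x) ≡ 8 (mod 10).
But 0 ≢ 8 (mod 10), so 0 ∈ ℤ/90ℤ has no preimage. Thus h is not surjective.
Since h is not surjective, we find the least positive k with h(k) = h(0): this means 80k ≡ 0 (mod 90), i.e. 90 ∣ 80k. Since gcd(80, 90) = 10, dividing through by 10 this holds exactly when 9 ∣ 8k, and as gcd(8, 9) = 1, exactly when 9 ∣ k.
The smallest positive such k is 9.

9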